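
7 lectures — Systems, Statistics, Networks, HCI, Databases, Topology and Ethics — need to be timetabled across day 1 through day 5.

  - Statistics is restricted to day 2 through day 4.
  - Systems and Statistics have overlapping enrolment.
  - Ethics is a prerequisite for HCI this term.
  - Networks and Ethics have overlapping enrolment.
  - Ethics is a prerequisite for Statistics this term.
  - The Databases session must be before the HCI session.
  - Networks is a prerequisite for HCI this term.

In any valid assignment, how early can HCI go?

day 3

Precedence pushes HCI to at least day 2.
HCI at day 3 is achievable: HCI -> day 3; Systems -> day 1; Statistics -> day 2; Ethics -> day 1; Networks -> day 2; Databases -> day 1; Topology -> day 1.
Nothing earlier works — the conflict constraints rule out every day before day 3.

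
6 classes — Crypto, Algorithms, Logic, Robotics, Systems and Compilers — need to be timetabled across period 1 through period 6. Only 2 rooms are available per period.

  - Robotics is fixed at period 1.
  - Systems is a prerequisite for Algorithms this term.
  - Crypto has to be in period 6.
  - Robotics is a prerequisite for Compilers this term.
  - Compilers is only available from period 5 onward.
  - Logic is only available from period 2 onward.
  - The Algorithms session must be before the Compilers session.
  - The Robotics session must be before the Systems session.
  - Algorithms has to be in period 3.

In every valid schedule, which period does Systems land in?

Robotics is fixed at period 1 and must come before Systems, so Systems is at least period 2.
Algorithms is fixed at period 3 and must come after Systems, so Systems is at most period 2.
So Systems must be period 2.

period 2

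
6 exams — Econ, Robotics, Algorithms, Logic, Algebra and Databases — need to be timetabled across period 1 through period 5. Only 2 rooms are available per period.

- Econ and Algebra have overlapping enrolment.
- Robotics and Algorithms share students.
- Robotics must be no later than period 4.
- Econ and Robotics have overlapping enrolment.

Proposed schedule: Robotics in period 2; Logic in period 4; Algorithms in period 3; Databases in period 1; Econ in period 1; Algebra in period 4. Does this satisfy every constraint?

Valid

Robotics and Algorithms share students — holds.
Robotics must be no later than period 4 — holds.
Only 2 rooms are available per period — holds.
Econ and Robotics have overlapping enrolment — holds.
Econ and Algebra have overlapping enrolment — holds.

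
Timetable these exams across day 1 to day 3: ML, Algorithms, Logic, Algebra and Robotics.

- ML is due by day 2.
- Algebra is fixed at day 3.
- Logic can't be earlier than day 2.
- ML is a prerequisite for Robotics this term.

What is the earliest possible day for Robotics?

day 2

Precedence pushes Robotics to at least day 2.
Robotics at day 2 is achievable: ML in day 1; Logic in day 2; Algorithms in day 1; Robotics in day 2; Algebra in day 3.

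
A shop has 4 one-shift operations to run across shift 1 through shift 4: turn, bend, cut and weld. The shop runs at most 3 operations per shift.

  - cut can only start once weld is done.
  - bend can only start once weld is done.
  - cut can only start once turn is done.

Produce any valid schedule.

weld in shift 1; bend in shift 2; cut in shift 2; turn in shift 1

Checking: weld(shift 1) before cut(shift 2); weld(shift 1) before bend(shift 2); turn(shift 1) before cut(shift 2); max 2 per shift (cap 3).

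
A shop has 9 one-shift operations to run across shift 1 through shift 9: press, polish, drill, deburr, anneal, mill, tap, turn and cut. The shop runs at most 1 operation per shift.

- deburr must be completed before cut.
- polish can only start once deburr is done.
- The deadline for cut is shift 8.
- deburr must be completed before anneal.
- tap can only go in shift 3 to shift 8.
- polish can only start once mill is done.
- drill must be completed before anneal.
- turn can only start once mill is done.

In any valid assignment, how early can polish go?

shift 3

Precedence pushes polish to at least shift 2.
polish at shift 3 is achievable: polish=shift 3; cut=shift 5; turn=shift 8; drill=shift 6; mill=shift 2; deburr=shift 1; anneal=shift 7; tap=shift 4; press=shift 9.
Nothing earlier works — the capacity limit rule out every shift before shift 3.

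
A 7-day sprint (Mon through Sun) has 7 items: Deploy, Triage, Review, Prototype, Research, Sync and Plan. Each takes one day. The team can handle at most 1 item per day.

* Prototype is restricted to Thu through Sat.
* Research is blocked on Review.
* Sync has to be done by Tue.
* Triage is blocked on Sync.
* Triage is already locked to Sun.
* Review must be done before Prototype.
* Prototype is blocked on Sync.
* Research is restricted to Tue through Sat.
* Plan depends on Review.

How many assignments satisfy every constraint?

48

Splitting on Review: it can be Mon (18), Tue (18), Wed (12). Listing each branch's schedules as (Deploy, Triage, Prototype, Research, Sync, Plan):
Review=Mon: (Wed,Sun,Thu,Fri,Tue,Sat) (Wed,Sun,Thu,Sat,Tue,Fri) (Wed,Sun,Fri,Thu,Tue,Sat) (Wed,Sun,Fri,Sat,Tue,Thu) (Wed,Sun,Sat,Thu,Tue,Fri) (Wed,Sun,Sat,Fri,Tue,Thu) (Thu,Sun,Fri,Wed,Tue,Sat) (Thu,Sun,Fri,Sat,Tue,Wed) (Thu,Sun,Sat,Wed,Tue,Fri) (Thu,Sun,Sat,Fri,Tue,Wed) (Fri,Sun,Thu,Wed,Tue,Sat) (Fri,Sun,Thu,Sat,Tue,Wed) (Fri,Sun,Sat,Wed,Tue,Thu) (Fri,Sun,Sat,Thu,Tue,Wed) (Sat,Sun,Thu,Wed,Tue,Fri) (Sat,Sun,Thu,Fri,Tue,Wed) (Sat,Sun,Fri,Wed,Tue,Thu) (Sat,Sun,Fri,Thu,Tue,Wed) — 18.
Review=Tue: (Wed,Sun,Thu,Fri,Mon,Sat) (Wed,Sun,Thu,Sat,Mon,Fri) (Wed,Sun,Fri,Thu,Mon,Sat) (Wed,Sun,Fri,Sat,Mon,Thu) (Wed,Sun,Sat,Thu,Mon,Fri) (Wed,Sun,Sat,Fri,Mon,Thu) (Thu,Sun,Fri,Wed,Mon,Sat) (Thu,Sun,Fri,Sat,Mon,Wed) (Thu,Sun,Sat,Wed,Mon,Fri) (Thu,Sun,Sat,Fri,Mon,Wed) (Fri,Sun,Thu,Wed,Mon,Sat) (Fri,Sun,Thu,Sat,Mon,Wed) (Fri,Sun,Sat,Wed,Mon,Thu) (Fri,Sun,Sat,Thu,Mon,Wed) (Sat,Sun,Thu,Wed,Mon,Fri) (Sat,Sun,Thu,Fri,Mon,Wed) (Sat,Sun,Fri,Wed,Mon,Thu) (Sat,Sun,Fri,Thu,Mon,Wed) — 18.
Review=Wed: (Mon,Sun,Thu,Fri,Tue,Sat) (Mon,Sun,Thu,Sat,Tue,Fri) (Mon,Sun,Fri,Thu,Tue,Sat) (Mon,Sun,Fri,Sat,Tue,Thu) (Mon,Sun,Sat,Thu,Tue,Fri) (Mon,Sun,Sat,Fri,Tue,Thu) (Tue,Sun,Thu,Fri,Mon,Sat) (Tue,Sun,Thu,Sat,Mon,Fri) (Tue,Sun,Fri,Thu,Mon,Sat) (Tue,Sun,Fri,Sat,Mon,Thu) (Tue,Sun,Sat,Thu,Mon,Fri) (Tue,Sun,Sat,Fri,Mon,Thu) — 12.
Summing: 18 + 18 + 12 = 48.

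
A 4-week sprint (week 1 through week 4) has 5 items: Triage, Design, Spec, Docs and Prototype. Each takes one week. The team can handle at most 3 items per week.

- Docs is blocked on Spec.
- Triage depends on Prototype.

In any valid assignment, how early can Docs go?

week 2

Precedence pushes Docs to at least week 2.
Docs at week 2 is achievable: Design=week 1; Triage=week 2; Spec=week 1; Prototype=week 1; Docs=week 2.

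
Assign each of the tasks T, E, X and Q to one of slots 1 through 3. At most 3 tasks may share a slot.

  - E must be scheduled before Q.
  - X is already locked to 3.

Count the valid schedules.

9

Splitting on T: it can be 1 (3), 2 (3), 3 (3). Listing each branch's schedules as (E, X, Q):
T=1: (1,3,2) (1,3,3) (2,3,3) — 3.
T=2: (1,3,2) (1,3,3) (2,3,3) — 3.
T=3: (1,3,2) (1,3,3) (2,3,3) — 3.
Summing: 3 + 3 + 3 = 9.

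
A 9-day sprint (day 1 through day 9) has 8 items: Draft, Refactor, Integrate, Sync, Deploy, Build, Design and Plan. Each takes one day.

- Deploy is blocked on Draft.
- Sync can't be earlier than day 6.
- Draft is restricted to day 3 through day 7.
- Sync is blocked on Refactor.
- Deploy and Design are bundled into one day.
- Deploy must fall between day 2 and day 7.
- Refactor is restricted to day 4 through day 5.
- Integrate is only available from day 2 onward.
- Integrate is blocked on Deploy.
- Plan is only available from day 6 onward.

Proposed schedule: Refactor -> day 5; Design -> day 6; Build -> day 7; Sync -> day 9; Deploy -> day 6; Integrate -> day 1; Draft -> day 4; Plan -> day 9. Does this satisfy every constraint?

No. Integrate is only available from day 2 onward is not satisfied.

Plan is only available from day 6 onward — holds.
Integrate is blocked on Deploy — violated.
Refactor is restricted to day 4 through day 5 — holds.
Sync can't be earlier than day 6 — holds.
Sync is blocked on Refactor — holds.
Integrate is only available from day 2 onward — violated.
Deploy must fall between day 2 and day 7 — holds.
Draft is restricted to day 3 through day 7 — holds.
Deploy and Design are bundled into one day — holds.
Deploy is blocked on Draft — holds.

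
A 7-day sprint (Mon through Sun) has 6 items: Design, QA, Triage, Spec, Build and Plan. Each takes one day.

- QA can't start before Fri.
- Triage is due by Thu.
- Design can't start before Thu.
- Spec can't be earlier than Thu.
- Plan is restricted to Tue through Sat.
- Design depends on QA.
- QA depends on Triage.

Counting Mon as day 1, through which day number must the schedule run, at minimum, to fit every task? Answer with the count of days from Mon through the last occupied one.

The precedence chain requires at least 3 distinct days.
Propagating the time windows through the other constraints, Design can't land before Sat — that is day 6 counting from Mon — so the schedule must run through at least 6 days.
6 works (last occupied day: Sat): for example Build=Mon; Plan=Tue; Triage=Mon; Design=Sat; Spec=Thu; QA=Fri.

6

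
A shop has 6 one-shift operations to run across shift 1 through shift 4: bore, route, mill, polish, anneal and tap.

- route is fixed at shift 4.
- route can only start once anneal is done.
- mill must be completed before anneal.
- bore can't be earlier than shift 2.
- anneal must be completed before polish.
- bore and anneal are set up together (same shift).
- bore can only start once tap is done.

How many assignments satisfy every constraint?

Splitting on bore: it can be shift 2 (2), shift 3 (4). Listing each branch's schedules as (route, mill, polish, anneal, tap) by shift number:
bore=shift 2: (4,1,3,2,1) (4,1,4,2,1) — 2.
bore=shift 3: (4,1,4,3,1) (4,1,4,3,2) (4,2,4,3,1) (4,2,4,3,2) — 4.
Summing: 2 + 4 = 6.

6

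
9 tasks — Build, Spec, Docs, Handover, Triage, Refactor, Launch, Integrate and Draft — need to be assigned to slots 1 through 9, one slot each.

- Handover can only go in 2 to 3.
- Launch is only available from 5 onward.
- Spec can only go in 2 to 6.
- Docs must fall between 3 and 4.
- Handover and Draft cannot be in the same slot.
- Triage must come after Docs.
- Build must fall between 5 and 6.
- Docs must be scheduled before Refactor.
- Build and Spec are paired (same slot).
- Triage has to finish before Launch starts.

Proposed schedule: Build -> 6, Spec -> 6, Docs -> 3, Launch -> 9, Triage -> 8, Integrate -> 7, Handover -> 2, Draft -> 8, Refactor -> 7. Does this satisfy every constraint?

Valid

Docs must be scheduled before Refactor — holds.
Launch is only available from 5 onward — holds.
Docs must fall between 3 and 4 — holds.
Triage has to finish before Launch starts — holds.
Build must fall between 5 and 6 — holds.
Build and Spec are paired (same slot) — holds.
Triage must come after Docs — holds.
Handover and Draft cannot be in the same slot — holds.
Spec can only go in 2 to 6 — holds.
Handover can only go in 2 to 3 — holds.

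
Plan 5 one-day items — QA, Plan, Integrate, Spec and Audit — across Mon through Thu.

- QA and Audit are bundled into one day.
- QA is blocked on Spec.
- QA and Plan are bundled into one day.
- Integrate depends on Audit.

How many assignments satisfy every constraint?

4

Enumerating: Spec=Mon, QA=Tue, Plan=Tue, Audit=Tue, Integrate=Wed | Audit=Tue, Integrate=Thu, QA=Tue, Plan=Tue, Spec=Mon | Plan in Wed, Integrate in Thu, Audit in Wed, Spec in Mon, QA in Wed | QA -> Wed, Integrate -> Thu, Spec -> Tue, Plan -> Wed, Audit -> Wed.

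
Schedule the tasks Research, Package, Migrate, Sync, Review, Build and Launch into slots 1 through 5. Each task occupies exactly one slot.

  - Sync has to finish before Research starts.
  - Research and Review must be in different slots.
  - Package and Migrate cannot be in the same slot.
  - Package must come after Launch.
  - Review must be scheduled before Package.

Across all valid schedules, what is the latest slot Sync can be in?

4

Downstream work caps Sync at 4.
Sync at 4 is achievable: Research in 5, Package in 2, Review in 1, Sync in 4, Migrate in 1, Launch in 1, Build in 1.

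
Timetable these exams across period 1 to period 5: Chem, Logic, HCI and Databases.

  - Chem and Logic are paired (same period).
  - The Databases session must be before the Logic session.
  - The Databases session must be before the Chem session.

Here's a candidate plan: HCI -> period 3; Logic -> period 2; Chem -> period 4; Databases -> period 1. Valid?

Chem and Logic are paired (same period) — violated.
The Databases session must be before the Chem session — holds.
The Databases session must be before the Logic session — holds.

No. Chem and Logic are paired (same period) is not satisfied.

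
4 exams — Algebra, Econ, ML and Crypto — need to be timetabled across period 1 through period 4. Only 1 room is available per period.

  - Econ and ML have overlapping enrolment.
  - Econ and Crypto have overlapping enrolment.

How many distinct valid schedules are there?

24

Splitting on Algebra: it can be period 1 (6), period 2 (6), period 3 (6), period 4 (6). Listing each branch's schedules as (Econ, ML, Crypto) by period number:
Algebra=period 1: (2,3,4) (2,4,3) (3,2,4) (3,4,2) (4,2,3) (4,3,2) — 6.
Algebra=period 2: (1,3,4) (1,4,3) (3,1,4) (3,4,1) (4,1,3) (4,3,1) — 6.
Algebra=period 3: (1,2,4) (1,4,2) (2,1,4) (2,4,1) (4,1,2) (4,2,1) — 6.
Algebra=period 4: (1,2,3) (1,3,2) (2,1,3) (2,3,1) (3,1,2) (3,2,1) — 6.
Summing: 6 + 6 + 6 + 6 = 24.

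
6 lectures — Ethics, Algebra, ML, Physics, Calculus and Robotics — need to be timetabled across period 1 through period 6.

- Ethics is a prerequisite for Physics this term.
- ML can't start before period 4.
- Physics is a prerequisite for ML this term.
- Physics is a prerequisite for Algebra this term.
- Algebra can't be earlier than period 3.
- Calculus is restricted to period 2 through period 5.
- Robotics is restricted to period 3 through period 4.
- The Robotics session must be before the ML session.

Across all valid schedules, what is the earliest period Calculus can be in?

Calculus is available from period 2; Calculus's own window allows nothing later than period 5.
Calculus at period 2 is achievable: Calculus -> period 2; Ethics -> period 1; ML -> period 4; Algebra -> period 3; Physics -> period 2; Robotics -> period 3.

period 2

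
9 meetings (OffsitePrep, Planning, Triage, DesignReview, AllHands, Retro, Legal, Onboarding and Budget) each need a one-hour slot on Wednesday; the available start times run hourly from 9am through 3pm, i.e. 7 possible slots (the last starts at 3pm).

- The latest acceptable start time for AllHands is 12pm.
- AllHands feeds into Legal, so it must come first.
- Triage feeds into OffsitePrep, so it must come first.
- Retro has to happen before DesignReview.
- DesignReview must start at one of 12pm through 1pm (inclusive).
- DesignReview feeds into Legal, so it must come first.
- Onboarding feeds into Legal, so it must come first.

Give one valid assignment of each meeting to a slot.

OffsitePrep in 10am; Triage in 9am; Budget in 9am; DesignReview in 12pm; Planning in 9am; Onboarding in 9am; Retro in 9am; Legal in 1pm; AllHands in 9am

Checking: Triage(9am) before OffsitePrep(10am); AllHands(9am) before Legal(1pm); Onboarding(9am) before Legal(1pm); Retro(9am) before DesignReview(12pm); DesignReview(12pm) before Legal(1pm); AllHands=9am in [9am,12pm]; DesignReview=12pm in [12pm,1pm].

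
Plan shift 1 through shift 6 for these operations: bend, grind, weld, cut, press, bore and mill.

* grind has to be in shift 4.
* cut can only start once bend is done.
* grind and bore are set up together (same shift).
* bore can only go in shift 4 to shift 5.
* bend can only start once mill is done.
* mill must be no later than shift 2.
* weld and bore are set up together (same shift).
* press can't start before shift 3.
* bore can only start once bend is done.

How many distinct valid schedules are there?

Splitting on bend: it can be shift 2 (16), shift 3 (24). Listing each branch's schedules as (grind, weld, cut, press, bore, mill) by shift number:
bend=shift 2: (4,4,3,3,4,1) (4,4,3,4,4,1) (4,4,3,5,4,1) (4,4,3,6,4,1) (4,4,4,3,4,1) (4,4,4,4,4,1) (4,4,4,5,4,1) (4,4,4,6,4,1) (4,4,5,3,4,1) (4,4,5,4,4,1) (4,4,5,5,4,1) (4,4,5,6,4,1) (4,4,6,3,4,1) (4,4,6,4,4,1) (4,4,6,5,4,1) (4,4,6,6,4,1) — 16.
bend=shift 3: (4,4,4,3,4,1) (4,4,4,3,4,2) (4,4,4,4,4,1) (4,4,4,4,4,2) (4,4,4,5,4,1) (4,4,4,5,4,2) (4,4,4,6,4,1) (4,4,4,6,4,2) (4,4,5,3,4,1) (4,4,5,3,4,2) (4,4,5,4,4,1) (4,4,5,4,4,2) (4,4,5,5,4,1) (4,4,5,5,4,2) (4,4,5,6,4,1) (4,4,5,6,4,2) (4,4,6,3,4,1) (4,4,6,3,4,2) (4,4,6,4,4,1) (4,4,6,4,4,2) (4,4,6,5,4,1) (4,4,6,5,4,2) (4,4,6,6,4,1) (4,4,6,6,4,2) — 24.
Summing: 16 + 24 = 40.

40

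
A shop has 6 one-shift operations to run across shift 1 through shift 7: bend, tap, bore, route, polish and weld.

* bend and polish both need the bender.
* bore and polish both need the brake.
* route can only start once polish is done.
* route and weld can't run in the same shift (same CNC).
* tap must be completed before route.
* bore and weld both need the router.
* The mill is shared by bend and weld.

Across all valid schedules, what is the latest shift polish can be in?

shift 6

Downstream work caps polish at shift 6.
polish at shift 6 is achievable: bore in shift 1, polish in shift 6, weld in shift 2, tap in shift 1, bend in shift 1, route in shift 7.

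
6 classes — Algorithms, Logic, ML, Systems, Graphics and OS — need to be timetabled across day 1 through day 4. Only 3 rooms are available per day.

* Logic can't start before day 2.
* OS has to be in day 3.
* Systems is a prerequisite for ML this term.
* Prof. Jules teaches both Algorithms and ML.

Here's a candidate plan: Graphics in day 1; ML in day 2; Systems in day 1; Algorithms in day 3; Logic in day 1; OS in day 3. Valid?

Prof. Jules teaches both Algorithms and ML — holds.
Systems is a prerequisite for ML this term — holds.
Only 3 rooms are available per day — holds.
Logic can't start before day 2 — violated.
OS has to be in day 3 — holds.

No — it violates: Logic can't start before day 2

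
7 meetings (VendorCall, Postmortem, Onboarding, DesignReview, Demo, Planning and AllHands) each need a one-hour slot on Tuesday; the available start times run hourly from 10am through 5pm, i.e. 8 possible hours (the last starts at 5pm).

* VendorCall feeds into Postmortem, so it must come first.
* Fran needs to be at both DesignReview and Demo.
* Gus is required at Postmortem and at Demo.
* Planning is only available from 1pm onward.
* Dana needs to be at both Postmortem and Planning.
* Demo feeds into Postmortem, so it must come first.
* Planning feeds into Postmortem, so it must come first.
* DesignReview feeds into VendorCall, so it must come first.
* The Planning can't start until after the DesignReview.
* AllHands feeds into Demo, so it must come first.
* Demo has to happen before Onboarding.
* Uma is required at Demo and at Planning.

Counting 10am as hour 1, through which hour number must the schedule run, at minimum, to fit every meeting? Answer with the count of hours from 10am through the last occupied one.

5 hours

The precedence chain requires at least 3 distinct hours.
Propagating the time windows through the other constraints, Postmortem can't land before 2pm — that is hour 5 counting from 10am — so the schedule must run through at least 5 hours.
5 works (last occupied hour: 2pm): for example Postmortem in 2pm; AllHands in 10am; Onboarding in 12pm; Demo in 11am; DesignReview in 10am; Planning in 1pm; VendorCall in 11am.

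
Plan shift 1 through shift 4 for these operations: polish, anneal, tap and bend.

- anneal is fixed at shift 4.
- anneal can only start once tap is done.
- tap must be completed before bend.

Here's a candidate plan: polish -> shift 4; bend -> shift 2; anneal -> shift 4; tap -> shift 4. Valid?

anneal is fixed at shift 4 — holds.
anneal can only start once tap is done — violated.
tap must be completed before bend — violated.

No. tap must be completed before bend is not satisfied.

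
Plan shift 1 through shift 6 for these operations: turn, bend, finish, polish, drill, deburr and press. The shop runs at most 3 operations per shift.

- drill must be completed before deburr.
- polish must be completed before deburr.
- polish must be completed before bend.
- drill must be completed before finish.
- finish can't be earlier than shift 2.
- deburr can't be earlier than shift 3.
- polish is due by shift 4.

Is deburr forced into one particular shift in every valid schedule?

No

deburr can be shift 3 (e.g. turn -> shift 1; polish -> shift 1; press -> shift 2; bend -> shift 2; finish -> shift 2; deburr -> shift 3; drill -> shift 1) or shift 4 (e.g. finish=shift 2; bend=shift 2; turn=shift 1; drill=shift 1; deburr=shift 4; press=shift 2; polish=shift 1).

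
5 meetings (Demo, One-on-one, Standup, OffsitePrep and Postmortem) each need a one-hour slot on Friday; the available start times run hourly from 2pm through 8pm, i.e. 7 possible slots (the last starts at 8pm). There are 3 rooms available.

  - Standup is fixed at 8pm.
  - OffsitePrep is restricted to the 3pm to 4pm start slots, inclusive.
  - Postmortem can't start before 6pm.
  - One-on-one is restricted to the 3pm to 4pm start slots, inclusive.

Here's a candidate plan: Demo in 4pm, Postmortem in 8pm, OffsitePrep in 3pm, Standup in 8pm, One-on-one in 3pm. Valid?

One-on-one is restricted to the 3pm to 4pm start slots, inclusive — holds.
Postmortem can't start before 6pm — holds.
There are 3 rooms available — holds.
Standup is fixed at 8pm — holds.
OffsitePrep is restricted to the 3pm to 4pm start slots, inclusive — holds.

Yes, all constraints hold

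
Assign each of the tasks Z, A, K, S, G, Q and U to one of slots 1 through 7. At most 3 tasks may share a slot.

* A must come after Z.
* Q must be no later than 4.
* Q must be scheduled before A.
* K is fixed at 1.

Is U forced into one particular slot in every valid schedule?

U can be 1 (e.g. Z in 2, Q in 1, K in 1, U in 1, S in 2, A in 3, G in 2) or 2 (e.g. Z in 1; U in 2; Q in 1; G in 3; A in 2; K in 1; S in 2).

No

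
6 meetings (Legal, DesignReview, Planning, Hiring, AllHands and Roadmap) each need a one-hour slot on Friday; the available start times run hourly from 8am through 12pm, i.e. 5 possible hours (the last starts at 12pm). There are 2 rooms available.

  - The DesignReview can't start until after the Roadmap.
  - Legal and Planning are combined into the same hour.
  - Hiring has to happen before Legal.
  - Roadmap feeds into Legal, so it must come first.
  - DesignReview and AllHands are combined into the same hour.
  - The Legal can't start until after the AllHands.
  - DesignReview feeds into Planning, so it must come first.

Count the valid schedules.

25

Splitting on Legal: it can be 10am (1), 11am (6), 12pm (18). Listing each branch's schedules as (DesignReview, Planning, Hiring, AllHands, Roadmap):
Legal=10am: (9am,10am,8am,9am,8am) — 1.
Legal=11am: (9am,11am,8am,9am,8am) (9am,11am,10am,9am,8am) (10am,11am,8am,10am,8am) (10am,11am,8am,10am,9am) (10am,11am,9am,10am,8am) (10am,11am,9am,10am,9am) — 6.
Legal=12pm: (9am,12pm,8am,9am,8am) (9am,12pm,10am,9am,8am) (9am,12pm,11am,9am,8am) (10am,12pm,8am,10am,8am) (10am,12pm,8am,10am,9am) (10am,12pm,9am,10am,8am) (10am,12pm,9am,10am,9am) (10am,12pm,11am,10am,8am) (10am,12pm,11am,10am,9am) (11am,12pm,8am,11am,8am) (11am,12pm,8am,11am,9am) (11am,12pm,8am,11am,10am) (11am,12pm,9am,11am,8am) (11am,12pm,9am,11am,9am) (11am,12pm,9am,11am,10am) (11am,12pm,10am,11am,8am) (11am,12pm,10am,11am,9am) (11am,12pm,10am,11am,10am) — 18.
Summing: 1 + 6 + 18 = 25.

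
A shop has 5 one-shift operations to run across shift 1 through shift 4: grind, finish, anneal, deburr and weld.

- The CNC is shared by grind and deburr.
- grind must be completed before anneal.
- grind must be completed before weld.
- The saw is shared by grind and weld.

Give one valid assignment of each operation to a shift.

deburr=shift 2; weld=shift 2; grind=shift 1; anneal=shift 2; finish=shift 1

Checking: grind(shift 1) before anneal(shift 2); grind(shift 1) before weld(shift 2); grind(shift 1) != deburr(shift 2); grind(shift 1) != weld(shift 2).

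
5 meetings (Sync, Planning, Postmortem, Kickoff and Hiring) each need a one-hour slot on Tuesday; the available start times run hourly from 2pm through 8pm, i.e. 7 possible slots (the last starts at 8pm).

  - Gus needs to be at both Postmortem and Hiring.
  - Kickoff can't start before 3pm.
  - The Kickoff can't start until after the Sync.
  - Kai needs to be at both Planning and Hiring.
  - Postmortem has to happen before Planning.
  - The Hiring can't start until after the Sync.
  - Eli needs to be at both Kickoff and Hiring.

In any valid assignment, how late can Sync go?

Downstream work caps Sync at 7pm.
Sync at 6pm is achievable: Kickoff=7pm, Planning=3pm, Sync=6pm, Postmortem=2pm, Hiring=8pm.
Nothing later works — the conflict constraints rule out every slot after 6pm.

6pm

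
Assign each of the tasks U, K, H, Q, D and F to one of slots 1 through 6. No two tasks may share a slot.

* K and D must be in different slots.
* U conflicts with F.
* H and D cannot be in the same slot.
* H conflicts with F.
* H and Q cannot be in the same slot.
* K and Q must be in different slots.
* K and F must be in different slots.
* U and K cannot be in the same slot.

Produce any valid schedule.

K in 2, U in 1, F in 6, H in 3, D in 5, Q in 4

Checking: H(3) != D(5); H(3) != F(6); U(1) != F(6); U(1) != K(2); K(2) != F(6); H(3) != Q(4); K(2) != D(5); K(2) != Q(4); max 1 per slot (cap 1).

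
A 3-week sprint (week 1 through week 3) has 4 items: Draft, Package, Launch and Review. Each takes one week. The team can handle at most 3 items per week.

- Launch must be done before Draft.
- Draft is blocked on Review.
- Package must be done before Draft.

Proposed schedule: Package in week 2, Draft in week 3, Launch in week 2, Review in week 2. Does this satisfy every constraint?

Launch must be done before Draft — holds.
Draft is blocked on Review — holds.
The team can handle at most 3 items per week — holds.
Package must be done before Draft — holds.

Yes, all constraints hold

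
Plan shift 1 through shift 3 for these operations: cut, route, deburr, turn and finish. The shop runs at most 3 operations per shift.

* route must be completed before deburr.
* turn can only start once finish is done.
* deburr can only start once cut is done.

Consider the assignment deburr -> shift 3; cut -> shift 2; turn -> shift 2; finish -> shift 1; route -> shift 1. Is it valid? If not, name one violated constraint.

The shop runs at most 3 operations per shift — holds.
turn can only start once finish is done — holds.
deburr can only start once cut is done — holds.
route must be completed before deburr — holds.

Valid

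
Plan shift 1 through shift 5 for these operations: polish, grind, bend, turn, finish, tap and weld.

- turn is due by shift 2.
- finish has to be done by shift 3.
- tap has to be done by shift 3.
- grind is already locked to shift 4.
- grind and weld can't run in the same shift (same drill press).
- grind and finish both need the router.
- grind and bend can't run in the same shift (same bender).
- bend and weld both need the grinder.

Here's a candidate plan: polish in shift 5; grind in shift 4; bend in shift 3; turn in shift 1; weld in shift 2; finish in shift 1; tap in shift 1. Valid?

tap has to be done by shift 3 — holds.
grind and bend can't run in the same shift (same bender) — holds.
grind and finish both need the router — holds.
finish has to be done by shift 3 — holds.
turn is due by shift 2 — holds.
bend and weld both need the grinder — holds.
grind is already locked to shift 4 — holds.
grind and weld can't run in the same shift (same drill press) — holds.

Valid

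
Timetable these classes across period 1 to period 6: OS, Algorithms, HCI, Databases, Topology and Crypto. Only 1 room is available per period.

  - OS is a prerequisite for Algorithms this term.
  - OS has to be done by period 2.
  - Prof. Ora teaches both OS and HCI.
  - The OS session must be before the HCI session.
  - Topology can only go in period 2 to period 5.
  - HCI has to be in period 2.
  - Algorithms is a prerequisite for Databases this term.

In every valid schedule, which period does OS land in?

period 1

OS's window is period 1–period 2.
HCI is fixed at period 2, and OS can't share a period with HCI.
So OS must be period 1.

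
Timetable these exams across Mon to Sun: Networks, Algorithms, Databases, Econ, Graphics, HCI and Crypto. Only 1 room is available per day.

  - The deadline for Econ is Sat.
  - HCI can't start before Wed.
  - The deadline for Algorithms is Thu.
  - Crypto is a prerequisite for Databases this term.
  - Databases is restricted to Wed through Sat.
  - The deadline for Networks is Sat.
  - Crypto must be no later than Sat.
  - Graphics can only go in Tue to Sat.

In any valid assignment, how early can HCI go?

HCI is available from Wed.
HCI at Sun is achievable: Econ in Sat; Algorithms in Mon; HCI in Sun; Graphics in Thu; Databases in Wed; Crypto in Tue; Networks in Fri.
Nothing earlier works — the capacity limit rule out every day before Sun.

Sun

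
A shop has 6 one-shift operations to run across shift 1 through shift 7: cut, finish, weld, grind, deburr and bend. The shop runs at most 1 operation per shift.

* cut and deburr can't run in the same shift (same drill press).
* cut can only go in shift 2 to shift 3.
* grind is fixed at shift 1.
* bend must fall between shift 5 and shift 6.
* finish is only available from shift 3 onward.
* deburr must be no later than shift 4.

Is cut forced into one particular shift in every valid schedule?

No

cut can be shift 2 (e.g. deburr in shift 3, grind in shift 1, bend in shift 5, weld in shift 6, cut in shift 2, finish in shift 4) or shift 3 (e.g. bend -> shift 5, weld -> shift 6, cut -> shift 3, deburr -> shift 2, grind -> shift 1, finish -> shift 4).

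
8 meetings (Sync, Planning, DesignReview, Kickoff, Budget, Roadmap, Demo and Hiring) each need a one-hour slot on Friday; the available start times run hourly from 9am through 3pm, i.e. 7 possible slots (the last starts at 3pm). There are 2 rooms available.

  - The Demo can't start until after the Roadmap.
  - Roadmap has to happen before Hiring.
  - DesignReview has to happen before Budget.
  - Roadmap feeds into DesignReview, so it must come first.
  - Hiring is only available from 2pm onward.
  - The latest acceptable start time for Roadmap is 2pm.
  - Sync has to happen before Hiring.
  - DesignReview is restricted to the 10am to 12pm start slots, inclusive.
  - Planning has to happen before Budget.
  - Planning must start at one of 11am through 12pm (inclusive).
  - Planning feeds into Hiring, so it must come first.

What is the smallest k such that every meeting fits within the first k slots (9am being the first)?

The precedence chain requires at least 3 distinct slots.
With at most 2 per slot and 8 meetings, at least 4 slots are needed.
Hiring can't be placed before 2pm — that is slot 6 counting from 9am — so the schedule must run through at least 6 slots.
6 works (last occupied slot: 2pm): for example Kickoff=11am; Roadmap=9am; Planning=11am; Demo=10am; Hiring=2pm; DesignReview=10am; Budget=12pm; Sync=9am.

6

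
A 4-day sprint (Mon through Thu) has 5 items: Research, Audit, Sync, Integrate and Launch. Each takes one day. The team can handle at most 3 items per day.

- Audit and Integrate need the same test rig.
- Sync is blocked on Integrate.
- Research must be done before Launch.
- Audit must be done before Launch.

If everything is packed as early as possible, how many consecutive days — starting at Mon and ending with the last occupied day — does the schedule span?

3

The precedence chain requires at least 2 distinct days.
With at most 3 per day and 5 work items, at least 2 days are needed.
Could 2 days be enough, i.e. nothing placed later than Tue? No: Launch must come after Research (at Mon or later) → {Tue}; Sync must come after Integrate (at Mon or later) → {Tue}; Integrate must come before Sync (at Tue or earlier) → {Mon}; Audit must come before Launch (at Tue or earlier) → {Mon}; Integrate can't share with Audit (Mon) → nothing is left.
So 2 days is not enough.
3 works (last occupied day: Wed): for example Integrate -> Tue, Audit -> Mon, Sync -> Wed, Launch -> Tue, Research -> Mon.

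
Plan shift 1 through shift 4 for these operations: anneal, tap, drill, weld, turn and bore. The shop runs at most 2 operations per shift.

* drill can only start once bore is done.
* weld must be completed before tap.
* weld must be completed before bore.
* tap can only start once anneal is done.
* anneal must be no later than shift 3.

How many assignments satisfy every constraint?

57

Splitting on anneal: it can be shift 1 (27), shift 2 (20), shift 3 (10). Listing each branch's schedules as (tap, drill, weld, turn, bore) by shift number:
anneal=shift 1: (2,3,1,3,2) (2,3,1,4,2) (2,4,1,2,3) (2,4,1,3,2) (2,4,1,3,3) (2,4,1,4,2) (2,4,1,4,3) (3,3,1,2,2) (3,3,1,4,2) (3,4,1,2,2) (3,4,1,2,3) (3,4,1,3,2) (3,4,1,4,2) (3,4,1,4,3) (3,4,2,1,3) (3,4,2,2,3) (3,4,2,4,3) (4,3,1,2,2) (4,3,1,3,2) (4,3,1,4,2) (4,4,1,2,2) (4,4,1,2,3) (4,4,1,3,2) (4,4,1,3,3) (4,4,2,1,3) (4,4,2,2,3) (4,4,2,3,3) — 27.
anneal=shift 2: (3,3,1,1,2) (3,3,1,4,2) (3,4,1,1,2) (3,4,1,1,3) (3,4,1,2,3) (3,4,1,3,2) (3,4,1,4,2) (3,4,1,4,3) (3,4,2,1,3) (3,4,2,4,3) (4,3,1,1,2) (4,3,1,3,2) (4,3,1,4,2) (4,4,1,1,2) (4,4,1,1,3) (4,4,1,2,3) (4,4,1,3,2) (4,4,1,3,3) (4,4,2,1,3) (4,4,2,3,3) — 20.
anneal=shift 3: (4,3,1,1,2) (4,3,1,2,2) (4,3,1,4,2) (4,4,1,1,2) (4,4,1,1,3) (4,4,1,2,2) (4,4,1,2,3) (4,4,1,3,2) (4,4,2,1,3) (4,4,2,2,3) — 10.
Summing: 27 + 20 + 10 = 57.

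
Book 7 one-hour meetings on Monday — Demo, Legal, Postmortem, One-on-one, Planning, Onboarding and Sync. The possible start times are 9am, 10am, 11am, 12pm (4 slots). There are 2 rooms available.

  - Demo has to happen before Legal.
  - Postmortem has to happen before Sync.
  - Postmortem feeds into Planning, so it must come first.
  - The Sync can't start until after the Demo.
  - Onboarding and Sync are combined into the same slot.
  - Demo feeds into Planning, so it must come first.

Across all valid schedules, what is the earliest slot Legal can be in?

10am

Precedence pushes Legal to at least 10am.
Legal at 10am is achievable: Demo -> 9am; Planning -> 10am; One-on-one -> 12pm; Legal -> 10am; Onboarding -> 11am; Sync -> 11am; Postmortem -> 9am.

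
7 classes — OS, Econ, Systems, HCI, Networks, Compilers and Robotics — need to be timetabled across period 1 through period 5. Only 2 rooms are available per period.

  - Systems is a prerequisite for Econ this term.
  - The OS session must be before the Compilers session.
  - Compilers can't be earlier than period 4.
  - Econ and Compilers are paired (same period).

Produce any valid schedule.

HCI=period 2, Robotics=period 3, Compilers=period 4, Networks=period 2, Systems=period 1, OS=period 1, Econ=period 4

Checking: OS(period 1) before Compilers(period 4); Systems(period 1) before Econ(period 4); Econ = Compilers = period 4; Compilers=period 4 in [period 4,period 5]; max 2 per period (cap 2).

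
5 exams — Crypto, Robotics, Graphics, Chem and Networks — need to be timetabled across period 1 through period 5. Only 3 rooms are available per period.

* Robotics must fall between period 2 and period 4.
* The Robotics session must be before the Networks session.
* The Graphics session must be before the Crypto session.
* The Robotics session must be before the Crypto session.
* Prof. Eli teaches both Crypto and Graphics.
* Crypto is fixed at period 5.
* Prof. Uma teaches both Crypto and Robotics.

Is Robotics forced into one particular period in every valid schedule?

Robotics can be period 2 (e.g. Robotics -> period 2; Crypto -> period 5; Graphics -> period 1; Networks -> period 3; Chem -> period 1) or period 3 (e.g. Graphics=period 1; Networks=period 4; Crypto=period 5; Robotics=period 3; Chem=period 1).

No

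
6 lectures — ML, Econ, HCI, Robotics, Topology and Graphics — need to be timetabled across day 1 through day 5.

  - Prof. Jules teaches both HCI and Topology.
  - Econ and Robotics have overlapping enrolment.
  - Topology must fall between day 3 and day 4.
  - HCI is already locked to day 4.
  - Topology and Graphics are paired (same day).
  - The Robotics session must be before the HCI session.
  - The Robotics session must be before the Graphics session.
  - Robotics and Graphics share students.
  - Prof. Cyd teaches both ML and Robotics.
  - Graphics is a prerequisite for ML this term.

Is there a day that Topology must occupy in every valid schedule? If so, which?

Topology's window is day 3–day 4.
HCI is fixed at day 4, and Topology can't share a day with HCI.
So Topology must be day 3.

day 3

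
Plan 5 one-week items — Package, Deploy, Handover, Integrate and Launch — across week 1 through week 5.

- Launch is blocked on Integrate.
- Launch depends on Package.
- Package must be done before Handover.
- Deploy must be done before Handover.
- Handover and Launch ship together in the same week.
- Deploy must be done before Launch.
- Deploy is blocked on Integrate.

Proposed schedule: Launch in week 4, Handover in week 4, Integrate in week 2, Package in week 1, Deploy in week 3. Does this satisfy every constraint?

Launch is blocked on Integrate — holds.
Deploy must be done before Handover — holds.
Package must be done before Handover — holds.
Handover and Launch ship together in the same week — holds.
Deploy is blocked on Integrate — holds.
Launch depends on Package — holds.
Deploy must be done before Launch — holds.

Yes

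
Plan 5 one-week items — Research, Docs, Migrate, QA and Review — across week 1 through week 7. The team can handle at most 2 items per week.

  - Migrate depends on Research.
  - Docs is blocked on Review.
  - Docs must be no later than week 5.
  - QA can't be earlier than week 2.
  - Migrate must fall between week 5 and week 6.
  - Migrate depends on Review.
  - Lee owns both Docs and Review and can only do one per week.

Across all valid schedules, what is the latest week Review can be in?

Downstream work caps Review at week 4.
Review at week 4 is achievable: Research -> week 1, Review -> week 4, Migrate -> week 5, Docs -> week 5, QA -> week 2.

week 4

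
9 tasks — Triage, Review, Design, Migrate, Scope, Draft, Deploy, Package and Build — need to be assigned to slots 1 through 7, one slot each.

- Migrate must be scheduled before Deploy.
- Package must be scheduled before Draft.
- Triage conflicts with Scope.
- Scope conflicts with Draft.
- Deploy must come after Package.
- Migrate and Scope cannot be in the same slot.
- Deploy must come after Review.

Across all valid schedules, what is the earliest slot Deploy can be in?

2

Precedence pushes Deploy to at least 2.
Deploy at 2 is achievable: Design=1, Package=1, Review=1, Draft=2, Scope=3, Migrate=1, Deploy=2, Build=1, Triage=1.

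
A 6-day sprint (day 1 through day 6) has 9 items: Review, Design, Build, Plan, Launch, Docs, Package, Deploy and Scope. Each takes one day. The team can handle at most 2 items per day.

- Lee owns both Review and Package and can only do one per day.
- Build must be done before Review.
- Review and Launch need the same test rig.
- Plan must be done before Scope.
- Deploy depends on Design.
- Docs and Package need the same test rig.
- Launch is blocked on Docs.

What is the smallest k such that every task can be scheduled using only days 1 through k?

The precedence chain requires at least 2 distinct days.
With at most 2 per day and 9 tasks, at least 5 days are needed.
5 works (last occupied day: day 5): for example Docs in day 3, Review in day 2, Design in day 1, Launch in day 4, Plan in day 2, Deploy in day 3, Scope in day 4, Package in day 5, Build in day 1.

5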